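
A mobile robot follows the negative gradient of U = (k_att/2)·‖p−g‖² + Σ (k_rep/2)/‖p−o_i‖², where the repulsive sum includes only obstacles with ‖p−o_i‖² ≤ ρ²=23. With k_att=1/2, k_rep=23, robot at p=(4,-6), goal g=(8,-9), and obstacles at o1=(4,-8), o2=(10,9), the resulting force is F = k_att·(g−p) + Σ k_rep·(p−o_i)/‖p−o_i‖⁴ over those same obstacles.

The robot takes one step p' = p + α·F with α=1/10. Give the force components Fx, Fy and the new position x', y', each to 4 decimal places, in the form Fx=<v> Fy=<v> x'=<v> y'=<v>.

Fx=2.0000 Fy=1.3750 x'=4.2000 y'=-5.8625

F_att = 1/2·(g−p) = 1/2·(4,-3) = (2.0000,-1.5000)
o1: d²=4 ≤ ρ²=23; F_rep = 23·(0,2)/4² = (0.0000,2.8750)
o2: d²=261 > ρ²=23 → inactive
F = F_att + ΣF_rep = (2.0000,1.3750)
p' = p + 1/10·F = (4.2000,-5.8625)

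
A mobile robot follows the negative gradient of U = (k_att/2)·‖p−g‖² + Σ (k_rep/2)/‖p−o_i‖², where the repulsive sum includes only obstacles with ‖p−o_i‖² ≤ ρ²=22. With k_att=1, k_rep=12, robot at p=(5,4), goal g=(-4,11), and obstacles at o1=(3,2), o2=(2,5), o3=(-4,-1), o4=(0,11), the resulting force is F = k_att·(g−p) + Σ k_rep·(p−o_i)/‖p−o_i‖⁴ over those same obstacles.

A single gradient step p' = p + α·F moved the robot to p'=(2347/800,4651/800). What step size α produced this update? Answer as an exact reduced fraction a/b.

α = 1/4

F_att = 1·(g−p) = 1·(-9,7) = (-9.0000,7.0000)
o1: d²=8 ≤ ρ²=22; F_rep = 12·(2,2)/8² = (0.3750,0.3750)
o2: d²=10 ≤ ρ²=22; F_rep = 12·(3,-1)/10² = (0.3600,-0.1200)
o3: d²=106 > ρ²=22 → inactive
o4: d²=74 > ρ²=22 → inactive
F = F_att + ΣF_rep = (-8.2650,7.2550)
Δp = p'−p = (-2.0663,1.8137); α = Δx/Fx = (-1653/800) / (-1653/200) = 1/4
check: Δy/Fy = (1451/800) / (1451/200) = 1/4 ✓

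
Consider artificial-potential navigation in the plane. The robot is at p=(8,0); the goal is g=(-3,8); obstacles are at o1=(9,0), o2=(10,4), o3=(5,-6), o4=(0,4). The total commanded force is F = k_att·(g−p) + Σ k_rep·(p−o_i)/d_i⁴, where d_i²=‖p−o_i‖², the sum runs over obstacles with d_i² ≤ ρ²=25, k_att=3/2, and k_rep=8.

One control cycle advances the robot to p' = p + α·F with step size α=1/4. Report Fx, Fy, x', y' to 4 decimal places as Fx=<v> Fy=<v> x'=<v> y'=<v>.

F_att = 3/2·(g−p) = 3/2·(-11,8) = (-16.5000,12.0000)
o1: d²=1 ≤ ρ²=25; F_rep = 8·(-1,0)/1² = (-8.0000,0.0000)
o2: d²=20 ≤ ρ²=25; F_rep = 8·(-2,-4)/20² = (-0.0400,-0.0800)
o3: d²=45 > ρ²=25 → inactive
o4: d²=80 > ρ²=25 → inactive
F = F_att + ΣF_rep = (-24.5400,11.9200)
p' = p + 1/4·F = (1.8650,2.9800)

Fx=-24.5400 Fy=11.9200 x'=1.8650 y'=2.9800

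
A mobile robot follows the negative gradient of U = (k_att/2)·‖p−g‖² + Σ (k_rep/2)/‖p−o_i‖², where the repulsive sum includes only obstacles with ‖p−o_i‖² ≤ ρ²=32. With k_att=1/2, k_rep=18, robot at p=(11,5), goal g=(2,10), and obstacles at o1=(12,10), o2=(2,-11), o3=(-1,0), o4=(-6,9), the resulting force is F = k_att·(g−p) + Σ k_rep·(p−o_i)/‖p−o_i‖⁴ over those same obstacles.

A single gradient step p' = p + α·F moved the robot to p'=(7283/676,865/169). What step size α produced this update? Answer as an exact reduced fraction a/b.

F_att = 1/2·(g−p) = 1/2·(-9,5) = (-4.5000,2.5000)
o1: d²=26 ≤ ρ²=32; F_rep = 18·(-1,-5)/26² = (-0.0266,-0.1331)
o2: d²=337 > ρ²=32 → inactive
o3: d²=169 > ρ²=32 → inactive
o4: d²=305 > ρ²=32 → inactive
F = F_att + ΣF_rep = (-4.5266,2.3669)
Δp = p'−p = (-0.2263,0.1183); α = Δx/Fx = (-153/676) / (-765/169) = 1/20
check: Δy/Fy = (20/169) / (400/169) = 1/20 ✓

α = 1/20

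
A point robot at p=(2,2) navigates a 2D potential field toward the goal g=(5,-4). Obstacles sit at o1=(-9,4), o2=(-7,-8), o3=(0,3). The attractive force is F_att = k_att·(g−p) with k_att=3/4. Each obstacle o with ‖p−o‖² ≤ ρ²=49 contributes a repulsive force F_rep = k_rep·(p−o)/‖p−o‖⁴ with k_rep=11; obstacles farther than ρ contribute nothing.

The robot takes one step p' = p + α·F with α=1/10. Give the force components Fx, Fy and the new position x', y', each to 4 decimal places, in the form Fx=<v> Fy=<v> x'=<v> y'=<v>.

F_att = 3/4·(g−p) = 3/4·(3,-6) = (2.2500,-4.5000)
o1: d²=125 > ρ²=49 → inactive
o2: d²=181 > ρ²=49 → inactive
o3: d²=5 ≤ ρ²=49; F_rep = 11·(2,-1)/5² = (0.8800,-0.4400)
F = F_att + ΣF_rep = (3.1300,-4.9400)
p' = p + 1/10·F = (2.3130,1.5060)

Fx=3.1300 Fy=-4.9400 x'=2.3130 y'=1.5060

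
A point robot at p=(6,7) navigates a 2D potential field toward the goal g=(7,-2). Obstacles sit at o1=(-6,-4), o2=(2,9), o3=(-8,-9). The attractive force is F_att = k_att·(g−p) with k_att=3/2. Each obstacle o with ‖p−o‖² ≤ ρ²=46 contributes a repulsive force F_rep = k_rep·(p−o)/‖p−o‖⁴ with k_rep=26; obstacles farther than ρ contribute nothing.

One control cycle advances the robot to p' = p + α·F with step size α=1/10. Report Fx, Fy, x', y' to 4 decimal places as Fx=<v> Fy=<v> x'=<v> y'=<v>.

F_att = 3/2·(g−p) = 3/2·(1,-9) = (1.5000,-13.5000)
o1: d²=265 > ρ²=46 → inactive
o2: d²=20 ≤ ρ²=46; F_rep = 26·(4,-2)/20² = (0.2600,-0.1300)
o3: d²=452 > ρ²=46 → inactive
F = F_att + ΣF_rep = (1.7600,-13.6300)
p' = p + 1/10·F = (6.1760,5.6370)

Fx=1.7600 Fy=-13.6300 x'=6.1760 y'=5.6370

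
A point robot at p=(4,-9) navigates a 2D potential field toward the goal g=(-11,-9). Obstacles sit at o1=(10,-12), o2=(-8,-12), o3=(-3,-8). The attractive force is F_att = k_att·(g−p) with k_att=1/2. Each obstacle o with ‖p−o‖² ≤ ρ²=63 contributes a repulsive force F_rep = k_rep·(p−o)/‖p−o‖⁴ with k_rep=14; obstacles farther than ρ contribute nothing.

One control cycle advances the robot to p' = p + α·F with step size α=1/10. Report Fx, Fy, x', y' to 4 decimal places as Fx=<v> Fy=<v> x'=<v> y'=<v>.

Fx=-7.5023 Fy=0.0151 x'=3.2498 y'=-8.9985

F_att = 1/2·(g−p) = 1/2·(-15,0) = (-7.5000,0.0000)
o1: d²=45 ≤ ρ²=63; F_rep = 14·(-6,3)/45² = (-0.0415,0.0207)
o2: d²=153 > ρ²=63 → inactive
o3: d²=50 ≤ ρ²=63; F_rep = 14·(7,-1)/50² = (0.0392,-0.0056)
F = F_att + ΣF_rep = (-7.5023,0.0151)
p' = p + 1/10·F = (3.2498,-8.9985)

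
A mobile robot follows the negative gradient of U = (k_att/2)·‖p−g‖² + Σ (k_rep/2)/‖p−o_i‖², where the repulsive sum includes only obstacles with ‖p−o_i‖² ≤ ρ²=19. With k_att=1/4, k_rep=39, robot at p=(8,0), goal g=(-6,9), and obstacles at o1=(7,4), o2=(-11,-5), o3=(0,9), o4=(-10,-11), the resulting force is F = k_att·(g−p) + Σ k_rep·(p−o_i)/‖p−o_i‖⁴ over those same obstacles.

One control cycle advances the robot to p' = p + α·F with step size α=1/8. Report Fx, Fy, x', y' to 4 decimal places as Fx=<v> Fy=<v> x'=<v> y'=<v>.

Fx=-3.3651 Fy=1.7102 x'=7.5794 y'=0.2138

F_att = 1/4·(g−p) = 1/4·(-14,9) = (-3.5000,2.2500)
o1: d²=17 ≤ ρ²=19; F_rep = 39·(1,-4)/17² = (0.1349,-0.5398)
o2: d²=386 > ρ²=19 → inactive
o3: d²=145 > ρ²=19 → inactive
o4: d²=445 > ρ²=19 → inactive
F = F_att + ΣF_rep = (-3.3651,1.7102)
p' = p + 1/8·F = (7.5794,0.2138)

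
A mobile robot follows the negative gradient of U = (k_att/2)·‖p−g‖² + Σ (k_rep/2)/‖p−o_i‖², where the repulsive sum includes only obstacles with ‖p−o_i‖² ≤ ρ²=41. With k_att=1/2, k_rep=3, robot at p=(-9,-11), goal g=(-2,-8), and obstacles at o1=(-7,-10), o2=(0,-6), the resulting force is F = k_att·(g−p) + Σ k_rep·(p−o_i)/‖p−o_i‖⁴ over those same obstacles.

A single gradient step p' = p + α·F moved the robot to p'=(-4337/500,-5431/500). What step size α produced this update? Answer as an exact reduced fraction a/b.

α = 1/10

F_att = 1/2·(g−p) = 1/2·(7,3) = (3.5000,1.5000)
o1: d²=5 ≤ ρ²=41; F_rep = 3·(-2,-1)/5² = (-0.2400,-0.1200)
o2: d²=106 > ρ²=41 → inactive
F = F_att + ΣF_rep = (3.2600,1.3800)
Δp = p'−p = (0.3260,0.1380); α = Δx/Fx = (163/500) / (163/50) = 1/10
check: Δy/Fy = (69/500) / (69/50) = 1/10 ✓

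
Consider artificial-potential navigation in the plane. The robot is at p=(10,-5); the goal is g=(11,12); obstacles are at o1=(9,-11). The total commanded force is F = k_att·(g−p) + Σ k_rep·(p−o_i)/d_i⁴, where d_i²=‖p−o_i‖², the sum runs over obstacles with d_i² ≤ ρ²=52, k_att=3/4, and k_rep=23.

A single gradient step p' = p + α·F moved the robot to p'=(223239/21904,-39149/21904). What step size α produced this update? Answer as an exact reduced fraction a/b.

F_att = 3/4·(g−p) = 3/4·(1,17) = (0.7500,12.7500)
o1: d²=37 ≤ ρ²=52; F_rep = 23·(1,6)/37² = (0.0168,0.1008)
F = F_att + ΣF_rep = (0.7668,12.8508)
Δp = p'−p = (0.1917,3.2127); α = Δx/Fx = (4199/21904) / (4199/5476) = 1/4
check: Δy/Fy = (70371/21904) / (70371/5476) = 1/4 ✓

α = 1/4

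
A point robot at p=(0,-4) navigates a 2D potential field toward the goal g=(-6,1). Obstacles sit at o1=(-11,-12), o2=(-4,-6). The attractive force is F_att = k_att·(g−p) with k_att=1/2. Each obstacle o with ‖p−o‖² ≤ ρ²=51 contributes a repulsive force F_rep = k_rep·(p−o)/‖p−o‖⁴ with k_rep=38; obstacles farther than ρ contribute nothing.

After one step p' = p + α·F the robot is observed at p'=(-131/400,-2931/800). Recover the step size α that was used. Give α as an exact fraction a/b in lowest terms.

F_att = 1/2·(g−p) = 1/2·(-6,5) = (-3.0000,2.5000)
o1: d²=185 > ρ²=51 → inactive
o2: d²=20 ≤ ρ²=51; F_rep = 38·(4,2)/20² = (0.3800,0.1900)
F = F_att + ΣF_rep = (-2.6200,2.6900)
Δp = p'−p = (-0.3275,0.3362); α = Δx/Fx = (-131/400) / (-131/50) = 1/8
check: Δy/Fy = (269/800) / (269/100) = 1/8 ✓

α = 1/8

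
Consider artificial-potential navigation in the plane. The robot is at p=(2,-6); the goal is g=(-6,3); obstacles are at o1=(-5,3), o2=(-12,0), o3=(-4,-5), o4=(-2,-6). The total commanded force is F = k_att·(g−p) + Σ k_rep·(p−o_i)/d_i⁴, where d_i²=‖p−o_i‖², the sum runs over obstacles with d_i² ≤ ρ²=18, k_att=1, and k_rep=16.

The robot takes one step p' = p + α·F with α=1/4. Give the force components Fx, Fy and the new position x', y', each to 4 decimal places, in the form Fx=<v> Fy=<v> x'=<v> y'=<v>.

Fx=-7.7500 Fy=9.0000 x'=0.0625 y'=-3.7500

F_att = 1·(g−p) = 1·(-8,9) = (-8.0000,9.0000)
o1: d²=130 > ρ²=18 → inactive
o2: d²=232 > ρ²=18 → inactive
o3: d²=37 > ρ²=18 → inactive
o4: d²=16 ≤ ρ²=18; F_rep = 16·(4,0)/16² = (0.2500,0.0000)
F = F_att + ΣF_rep = (-7.7500,9.0000)
p' = p + 1/4·F = (0.0625,-3.7500)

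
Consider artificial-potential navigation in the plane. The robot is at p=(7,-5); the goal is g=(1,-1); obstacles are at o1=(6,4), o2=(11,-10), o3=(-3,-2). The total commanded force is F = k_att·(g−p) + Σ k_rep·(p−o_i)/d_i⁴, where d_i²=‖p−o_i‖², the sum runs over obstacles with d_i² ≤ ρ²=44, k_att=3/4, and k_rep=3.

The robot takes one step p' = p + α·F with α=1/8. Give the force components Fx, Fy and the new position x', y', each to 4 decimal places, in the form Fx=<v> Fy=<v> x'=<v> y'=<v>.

F_att = 3/4·(g−p) = 3/4·(-6,4) = (-4.5000,3.0000)
o1: d²=82 > ρ²=44 → inactive
o2: d²=41 ≤ ρ²=44; F_rep = 3·(-4,5)/41² = (-0.0071,0.0089)
o3: d²=109 > ρ²=44 → inactive
F = F_att + ΣF_rep = (-4.5071,3.0089)
p' = p + 1/8·F = (6.4366,-4.6239)

Fx=-4.5071 Fy=3.0089 x'=6.4366 y'=-4.6239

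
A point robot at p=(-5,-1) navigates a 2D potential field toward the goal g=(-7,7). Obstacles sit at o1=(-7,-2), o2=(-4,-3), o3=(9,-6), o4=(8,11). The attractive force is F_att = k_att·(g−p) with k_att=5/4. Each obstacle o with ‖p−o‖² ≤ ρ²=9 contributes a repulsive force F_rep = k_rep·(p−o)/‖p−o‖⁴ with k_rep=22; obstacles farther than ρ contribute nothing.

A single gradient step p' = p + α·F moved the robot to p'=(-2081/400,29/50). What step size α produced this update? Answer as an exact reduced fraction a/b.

α = 1/8

F_att = 5/4·(g−p) = 5/4·(-2,8) = (-2.5000,10.0000)
o1: d²=5 ≤ ρ²=9; F_rep = 22·(2,1)/5² = (1.7600,0.8800)
o2: d²=5 ≤ ρ²=9; F_rep = 22·(-1,2)/5² = (-0.8800,1.7600)
o3: d²=221 > ρ²=9 → inactive
o4: d²=313 > ρ²=9 → inactive
F = F_att + ΣF_rep = (-1.6200,12.6400)
Δp = p'−p = (-0.2025,1.5800); α = Δx/Fx = (-81/400) / (-81/50) = 1/8
check: Δy/Fy = (79/50) / (316/25) = 1/8 ✓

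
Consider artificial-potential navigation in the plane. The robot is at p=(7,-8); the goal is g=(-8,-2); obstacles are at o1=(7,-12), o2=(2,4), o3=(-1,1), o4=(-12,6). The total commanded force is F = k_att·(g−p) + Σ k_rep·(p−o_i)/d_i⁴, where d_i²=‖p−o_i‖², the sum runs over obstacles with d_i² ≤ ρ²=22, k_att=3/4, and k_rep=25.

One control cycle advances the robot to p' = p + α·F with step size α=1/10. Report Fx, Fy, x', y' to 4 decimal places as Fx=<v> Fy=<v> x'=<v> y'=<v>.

F_att = 3/4·(g−p) = 3/4·(-15,6) = (-11.2500,4.5000)
o1: d²=16 ≤ ρ²=22; F_rep = 25·(0,4)/16² = (0.0000,0.3906)
o2: d²=169 > ρ²=22 → inactive
o3: d²=145 > ρ²=22 → inactive
o4: d²=557 > ρ²=22 → inactive
F = F_att + ΣF_rep = (-11.2500,4.8906)
p' = p + 1/10·F = (5.8750,-7.5109)

Fx=-11.2500 Fy=4.8906 x'=5.8750 y'=-7.5109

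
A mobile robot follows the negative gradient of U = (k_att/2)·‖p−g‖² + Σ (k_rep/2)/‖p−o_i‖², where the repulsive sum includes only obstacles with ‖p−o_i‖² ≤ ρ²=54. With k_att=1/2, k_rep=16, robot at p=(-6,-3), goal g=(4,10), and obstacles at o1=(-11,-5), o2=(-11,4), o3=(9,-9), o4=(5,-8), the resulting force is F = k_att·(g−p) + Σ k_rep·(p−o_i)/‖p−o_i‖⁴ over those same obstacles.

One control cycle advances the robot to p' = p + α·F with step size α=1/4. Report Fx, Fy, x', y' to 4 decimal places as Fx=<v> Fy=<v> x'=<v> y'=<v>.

F_att = 1/2·(g−p) = 1/2·(10,13) = (5.0000,6.5000)
o1: d²=29 ≤ ρ²=54; F_rep = 16·(5,2)/29² = (0.0951,0.0380)
o2: d²=74 > ρ²=54 → inactive
o3: d²=261 > ρ²=54 → inactive
o4: d²=146 > ρ²=54 → inactive
F = F_att + ΣF_rep = (5.0951,6.5380)
p' = p + 1/4·F = (-4.7262,-1.3655)

Fx=5.0951 Fy=6.5380 x'=-4.7262 y'=-1.3655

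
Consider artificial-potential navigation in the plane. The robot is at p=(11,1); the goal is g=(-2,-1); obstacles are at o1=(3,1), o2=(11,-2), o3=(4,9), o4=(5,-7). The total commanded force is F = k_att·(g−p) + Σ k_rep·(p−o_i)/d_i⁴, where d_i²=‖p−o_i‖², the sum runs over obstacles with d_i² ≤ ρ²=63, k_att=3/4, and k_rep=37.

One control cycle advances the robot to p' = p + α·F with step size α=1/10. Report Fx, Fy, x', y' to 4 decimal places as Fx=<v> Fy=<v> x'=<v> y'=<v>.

F_att = 3/4·(g−p) = 3/4·(-13,-2) = (-9.7500,-1.5000)
o1: d²=64 > ρ²=63 → inactive
o2: d²=9 ≤ ρ²=63; F_rep = 37·(0,3)/9² = (0.0000,1.3704)
o3: d²=113 > ρ²=63 → inactive
o4: d²=100 > ρ²=63 → inactive
F = F_att + ΣF_rep = (-9.7500,-0.1296)
p' = p + 1/10·F = (10.0250,0.9870)

Fx=-9.7500 Fy=-0.1296 x'=10.0250 y'=0.9870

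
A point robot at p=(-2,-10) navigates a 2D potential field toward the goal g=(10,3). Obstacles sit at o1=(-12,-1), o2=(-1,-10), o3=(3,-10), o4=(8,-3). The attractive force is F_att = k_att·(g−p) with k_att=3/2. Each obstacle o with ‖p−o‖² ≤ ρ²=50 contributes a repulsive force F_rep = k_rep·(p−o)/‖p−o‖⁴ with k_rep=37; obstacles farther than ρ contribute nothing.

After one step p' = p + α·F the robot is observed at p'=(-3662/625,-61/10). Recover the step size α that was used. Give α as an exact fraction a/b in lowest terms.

α = 1/5

F_att = 3/2·(g−p) = 3/2·(12,13) = (18.0000,19.5000)
o1: d²=181 > ρ²=50 → inactive
o2: d²=1 ≤ ρ²=50; F_rep = 37·(-1,0)/1² = (-37.0000,0.0000)
o3: d²=25 ≤ ρ²=50; F_rep = 37·(-5,0)/25² = (-0.2960,0.0000)
o4: d²=149 > ρ²=50 → inactive
F = F_att + ΣF_rep = (-19.2960,19.5000)
Δp = p'−p = (-3.8592,3.9000); α = Δx/Fx = (-2412/625) / (-2412/125) = 1/5
check: Δy/Fy = (39/10) / (39/2) = 1/5 ✓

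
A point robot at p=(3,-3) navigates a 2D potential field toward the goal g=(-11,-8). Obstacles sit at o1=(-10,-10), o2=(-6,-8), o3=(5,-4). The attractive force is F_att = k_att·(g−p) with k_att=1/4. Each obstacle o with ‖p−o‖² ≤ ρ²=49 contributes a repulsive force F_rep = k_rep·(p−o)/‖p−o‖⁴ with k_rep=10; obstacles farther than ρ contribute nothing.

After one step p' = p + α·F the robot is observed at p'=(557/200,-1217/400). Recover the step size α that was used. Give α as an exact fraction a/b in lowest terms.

F_att = 1/4·(g−p) = 1/4·(-14,-5) = (-3.5000,-1.2500)
o1: d²=218 > ρ²=49 → inactive
o2: d²=106 > ρ²=49 → inactive
o3: d²=5 ≤ ρ²=49; F_rep = 10·(-2,1)/5² = (-0.8000,0.4000)
F = F_att + ΣF_rep = (-4.3000,-0.8500)
Δp = p'−p = (-0.2150,-0.0425); α = Δx/Fx = (-43/200) / (-43/10) = 1/20
check: Δy/Fy = (-17/400) / (-17/20) = 1/20 ✓

α = 1/20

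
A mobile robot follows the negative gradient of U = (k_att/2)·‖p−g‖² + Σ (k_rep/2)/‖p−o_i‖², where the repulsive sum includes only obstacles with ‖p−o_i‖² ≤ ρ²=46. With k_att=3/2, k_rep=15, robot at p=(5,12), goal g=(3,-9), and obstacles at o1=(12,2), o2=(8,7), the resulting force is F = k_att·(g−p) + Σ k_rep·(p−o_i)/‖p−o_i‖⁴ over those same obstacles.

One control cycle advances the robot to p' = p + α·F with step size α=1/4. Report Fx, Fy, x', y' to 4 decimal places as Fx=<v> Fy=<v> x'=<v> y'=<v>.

F_att = 3/2·(g−p) = 3/2·(-2,-21) = (-3.0000,-31.5000)
o1: d²=149 > ρ²=46 → inactive
o2: d²=34 ≤ ρ²=46; F_rep = 15·(-3,5)/34² = (-0.0389,0.0649)
F = F_att + ΣF_rep = (-3.0389,-31.4351)
p' = p + 1/4·F = (4.2403,4.1412)

Fx=-3.0389 Fy=-31.4351 x'=4.2403 y'=4.1412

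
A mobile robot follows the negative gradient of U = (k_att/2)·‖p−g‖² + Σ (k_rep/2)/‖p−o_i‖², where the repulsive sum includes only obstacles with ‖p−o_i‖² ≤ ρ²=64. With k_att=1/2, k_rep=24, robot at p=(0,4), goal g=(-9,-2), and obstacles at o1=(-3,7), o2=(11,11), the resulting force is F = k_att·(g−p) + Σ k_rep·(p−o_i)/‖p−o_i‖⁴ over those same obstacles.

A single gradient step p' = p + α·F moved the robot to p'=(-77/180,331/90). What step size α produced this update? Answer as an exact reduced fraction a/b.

α = 1/10

F_att = 1/2·(g−p) = 1/2·(-9,-6) = (-4.5000,-3.0000)
o1: d²=18 ≤ ρ²=64; F_rep = 24·(3,-3)/18² = (0.2222,-0.2222)
o2: d²=170 > ρ²=64 → inactive
F = F_att + ΣF_rep = (-4.2778,-3.2222)
Δp = p'−p = (-0.4278,-0.3222); α = Δx/Fx = (-77/180) / (-77/18) = 1/10
check: Δy/Fy = (-29/90) / (-29/9) = 1/10 ✓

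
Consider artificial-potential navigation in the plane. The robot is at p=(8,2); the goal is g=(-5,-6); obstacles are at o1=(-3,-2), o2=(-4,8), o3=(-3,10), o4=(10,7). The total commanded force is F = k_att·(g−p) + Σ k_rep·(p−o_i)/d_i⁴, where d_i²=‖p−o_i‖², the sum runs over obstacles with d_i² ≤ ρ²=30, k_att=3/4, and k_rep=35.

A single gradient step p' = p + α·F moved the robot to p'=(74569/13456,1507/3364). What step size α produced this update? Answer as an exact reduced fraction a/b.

F_att = 3/4·(g−p) = 3/4·(-13,-8) = (-9.7500,-6.0000)
o1: d²=137 > ρ²=30 → inactive
o2: d²=180 > ρ²=30 → inactive
o3: d²=185 > ρ²=30 → inactive
o4: d²=29 ≤ ρ²=30; F_rep = 35·(-2,-5)/29² = (-0.0832,-0.2081)
F = F_att + ΣF_rep = (-9.8332,-6.2081)
Δp = p'−p = (-2.4583,-1.5520); α = Δx/Fx = (-33079/13456) / (-33079/3364) = 1/4
check: Δy/Fy = (-5221/3364) / (-5221/841) = 1/4 ✓

α = 1/4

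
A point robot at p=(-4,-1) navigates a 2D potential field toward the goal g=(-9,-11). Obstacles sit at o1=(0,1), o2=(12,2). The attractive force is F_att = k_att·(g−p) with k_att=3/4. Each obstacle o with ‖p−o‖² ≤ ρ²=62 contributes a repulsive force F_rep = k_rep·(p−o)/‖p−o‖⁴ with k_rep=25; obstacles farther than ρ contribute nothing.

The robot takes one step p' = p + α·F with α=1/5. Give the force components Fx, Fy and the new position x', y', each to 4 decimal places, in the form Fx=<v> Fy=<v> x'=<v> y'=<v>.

Fx=-4.0000 Fy=-7.6250 x'=-4.8000 y'=-2.5250

F_att = 3/4·(g−p) = 3/4·(-5,-10) = (-3.7500,-7.5000)
o1: d²=20 ≤ ρ²=62; F_rep = 25·(-4,-2)/20² = (-0.2500,-0.1250)
o2: d²=265 > ρ²=62 → inactive
F = F_att + ΣF_rep = (-4.0000,-7.6250)
p' = p + 1/5·F = (-4.8000,-2.5250)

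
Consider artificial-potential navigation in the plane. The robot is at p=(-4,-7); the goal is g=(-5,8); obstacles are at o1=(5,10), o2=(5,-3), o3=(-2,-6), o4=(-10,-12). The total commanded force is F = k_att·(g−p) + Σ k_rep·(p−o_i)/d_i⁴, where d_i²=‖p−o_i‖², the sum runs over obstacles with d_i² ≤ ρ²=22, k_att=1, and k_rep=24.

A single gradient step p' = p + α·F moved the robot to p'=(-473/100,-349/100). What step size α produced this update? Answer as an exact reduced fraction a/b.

F_att = 1·(g−p) = 1·(-1,15) = (-1.0000,15.0000)
o1: d²=370 > ρ²=22 → inactive
o2: d²=97 > ρ²=22 → inactive
o3: d²=5 ≤ ρ²=22; F_rep = 24·(-2,-1)/5² = (-1.9200,-0.9600)
o4: d²=61 > ρ²=22 → inactive
F = F_att + ΣF_rep = (-2.9200,14.0400)
Δp = p'−p = (-0.7300,3.5100); α = Δx/Fx = (-73/100) / (-73/25) = 1/4
check: Δy/Fy = (351/100) / (351/25) = 1/4 ✓

α = 1/4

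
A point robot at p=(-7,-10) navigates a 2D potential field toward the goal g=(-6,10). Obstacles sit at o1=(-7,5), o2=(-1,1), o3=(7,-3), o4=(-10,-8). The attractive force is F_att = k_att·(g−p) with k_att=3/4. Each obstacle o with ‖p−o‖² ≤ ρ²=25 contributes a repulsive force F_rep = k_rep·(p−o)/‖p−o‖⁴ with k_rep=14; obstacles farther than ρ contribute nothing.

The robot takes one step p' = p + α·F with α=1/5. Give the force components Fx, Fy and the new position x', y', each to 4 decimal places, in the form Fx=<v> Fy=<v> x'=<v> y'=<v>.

Fx=0.9985 Fy=14.8343 x'=-6.8003 y'=-7.0331

F_att = 3/4·(g−p) = 3/4·(1,20) = (0.7500,15.0000)
o1: d²=225 > ρ²=25 → inactive
o2: d²=157 > ρ²=25 → inactive
o3: d²=245 > ρ²=25 → inactive
o4: d²=13 ≤ ρ²=25; F_rep = 14·(3,-2)/13² = (0.2485,-0.1657)
F = F_att + ΣF_rep = (0.9985,14.8343)
p' = p + 1/5·F = (-6.8003,-7.0331)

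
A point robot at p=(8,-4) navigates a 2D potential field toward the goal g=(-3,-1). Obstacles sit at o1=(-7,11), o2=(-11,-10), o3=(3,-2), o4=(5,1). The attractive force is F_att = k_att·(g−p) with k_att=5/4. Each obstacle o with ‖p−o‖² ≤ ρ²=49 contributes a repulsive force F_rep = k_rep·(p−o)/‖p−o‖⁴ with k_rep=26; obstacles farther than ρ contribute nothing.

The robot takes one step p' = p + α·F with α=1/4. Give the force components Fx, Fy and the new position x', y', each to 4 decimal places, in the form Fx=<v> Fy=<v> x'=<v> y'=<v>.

F_att = 5/4·(g−p) = 5/4·(-11,3) = (-13.7500,3.7500)
o1: d²=450 > ρ²=49 → inactive
o2: d²=397 > ρ²=49 → inactive
o3: d²=29 ≤ ρ²=49; F_rep = 26·(5,-2)/29² = (0.1546,-0.0618)
o4: d²=34 ≤ ρ²=49; F_rep = 26·(3,-5)/34² = (0.0675,-0.1125)
F = F_att + ΣF_rep = (-13.5279,3.5757)
p' = p + 1/4·F = (4.6180,-3.1061)

Fx=-13.5279 Fy=3.5757 x'=4.6180 y'=-3.1061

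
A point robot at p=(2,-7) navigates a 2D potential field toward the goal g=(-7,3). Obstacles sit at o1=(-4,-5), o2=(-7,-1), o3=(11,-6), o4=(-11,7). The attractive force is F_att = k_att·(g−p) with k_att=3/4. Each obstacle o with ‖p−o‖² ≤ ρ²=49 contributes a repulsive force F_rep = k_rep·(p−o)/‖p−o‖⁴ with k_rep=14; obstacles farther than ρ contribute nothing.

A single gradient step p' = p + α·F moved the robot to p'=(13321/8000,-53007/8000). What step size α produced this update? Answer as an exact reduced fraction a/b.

F_att = 3/4·(g−p) = 3/4·(-9,10) = (-6.7500,7.5000)
o1: d²=40 ≤ ρ²=49; F_rep = 14·(6,-2)/40² = (0.0525,-0.0175)
o2: d²=117 > ρ²=49 → inactive
o3: d²=82 > ρ²=49 → inactive
o4: d²=365 > ρ²=49 → inactive
F = F_att + ΣF_rep = (-6.6975,7.4825)
Δp = p'−p = (-0.3349,0.3741); α = Δx/Fx = (-2679/8000) / (-2679/400) = 1/20
check: Δy/Fy = (2993/8000) / (2993/400) = 1/20 ✓

α = 1/20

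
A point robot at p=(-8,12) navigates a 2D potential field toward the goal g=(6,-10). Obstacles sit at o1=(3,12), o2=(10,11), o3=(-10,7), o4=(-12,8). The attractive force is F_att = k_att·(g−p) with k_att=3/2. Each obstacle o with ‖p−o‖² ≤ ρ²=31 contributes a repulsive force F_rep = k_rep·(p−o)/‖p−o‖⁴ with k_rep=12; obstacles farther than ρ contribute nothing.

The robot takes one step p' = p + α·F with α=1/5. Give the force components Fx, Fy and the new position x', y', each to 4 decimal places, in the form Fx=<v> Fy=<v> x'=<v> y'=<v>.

Fx=21.0285 Fy=-32.9287 x'=-3.7943 y'=5.4143

F_att = 3/2·(g−p) = 3/2·(14,-22) = (21.0000,-33.0000)
o1: d²=121 > ρ²=31 → inactive
o2: d²=325 > ρ²=31 → inactive
o3: d²=29 ≤ ρ²=31; F_rep = 12·(2,5)/29² = (0.0285,0.0713)
o4: d²=32 > ρ²=31 → inactive
F = F_att + ΣF_rep = (21.0285,-32.9287)
p' = p + 1/5·F = (-3.7943,5.4143)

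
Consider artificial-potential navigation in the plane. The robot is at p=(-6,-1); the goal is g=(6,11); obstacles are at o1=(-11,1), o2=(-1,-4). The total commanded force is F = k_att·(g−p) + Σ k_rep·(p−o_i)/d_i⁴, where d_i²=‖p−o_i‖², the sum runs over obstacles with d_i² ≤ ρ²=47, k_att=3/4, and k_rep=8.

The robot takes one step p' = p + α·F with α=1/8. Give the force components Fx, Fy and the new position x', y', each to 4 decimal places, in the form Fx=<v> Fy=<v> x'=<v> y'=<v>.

F_att = 3/4·(g−p) = 3/4·(12,12) = (9.0000,9.0000)
o1: d²=29 ≤ ρ²=47; F_rep = 8·(5,-2)/29² = (0.0476,-0.0190)
o2: d²=34 ≤ ρ²=47; F_rep = 8·(-5,3)/34² = (-0.0346,0.0208)
F = F_att + ΣF_rep = (9.0130,9.0017)
p' = p + 1/8·F = (-4.8734,0.1252)

Fx=9.0130 Fy=9.0017 x'=-4.8734 y'=0.1252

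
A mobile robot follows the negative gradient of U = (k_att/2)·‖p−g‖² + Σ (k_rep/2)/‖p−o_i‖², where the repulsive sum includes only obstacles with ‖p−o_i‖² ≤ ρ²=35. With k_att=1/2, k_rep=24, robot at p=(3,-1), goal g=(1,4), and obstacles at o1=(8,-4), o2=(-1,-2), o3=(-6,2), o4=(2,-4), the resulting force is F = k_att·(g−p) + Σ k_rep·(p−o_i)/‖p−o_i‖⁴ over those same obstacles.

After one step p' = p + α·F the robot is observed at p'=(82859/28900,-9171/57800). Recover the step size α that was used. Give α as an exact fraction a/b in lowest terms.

F_att = 1/2·(g−p) = 1/2·(-2,5) = (-1.0000,2.5000)
o1: d²=34 ≤ ρ²=35; F_rep = 24·(-5,3)/34² = (-0.1038,0.0623)
o2: d²=17 ≤ ρ²=35; F_rep = 24·(4,1)/17² = (0.3322,0.0830)
o3: d²=90 > ρ²=35 → inactive
o4: d²=10 ≤ ρ²=35; F_rep = 24·(1,3)/10² = (0.2400,0.7200)
F = F_att + ΣF_rep = (-0.5316,3.3653)
Δp = p'−p = (-0.1329,0.8413); α = Δx/Fx = (-3841/28900) / (-3841/7225) = 1/4
check: Δy/Fy = (48629/57800) / (48629/14450) = 1/4 ✓

α = 1/4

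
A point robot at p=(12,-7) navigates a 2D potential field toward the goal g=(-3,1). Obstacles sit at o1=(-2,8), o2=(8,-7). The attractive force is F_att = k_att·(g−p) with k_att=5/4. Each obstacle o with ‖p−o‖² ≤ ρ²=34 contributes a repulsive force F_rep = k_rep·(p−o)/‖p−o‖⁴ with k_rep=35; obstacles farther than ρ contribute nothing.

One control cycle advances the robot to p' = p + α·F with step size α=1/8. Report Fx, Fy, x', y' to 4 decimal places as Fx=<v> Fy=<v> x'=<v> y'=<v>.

Fx=-18.2031 Fy=10.0000 x'=9.7246 y'=-5.7500

F_att = 5/4·(g−p) = 5/4·(-15,8) = (-18.7500,10.0000)
o1: d²=421 > ρ²=34 → inactive
o2: d²=16 ≤ ρ²=34; F_rep = 35·(4,0)/16² = (0.5469,0.0000)
F = F_att + ΣF_rep = (-18.2031,10.0000)
p' = p + 1/8·F = (9.7246,-5.7500)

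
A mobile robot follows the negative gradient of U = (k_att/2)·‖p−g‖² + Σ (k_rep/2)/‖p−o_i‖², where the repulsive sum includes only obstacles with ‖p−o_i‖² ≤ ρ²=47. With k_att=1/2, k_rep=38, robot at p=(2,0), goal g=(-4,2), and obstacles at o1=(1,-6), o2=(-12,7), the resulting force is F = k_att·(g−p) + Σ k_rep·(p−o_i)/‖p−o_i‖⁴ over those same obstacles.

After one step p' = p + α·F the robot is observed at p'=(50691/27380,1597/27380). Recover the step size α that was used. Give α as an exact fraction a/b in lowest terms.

F_att = 1/2·(g−p) = 1/2·(-6,2) = (-3.0000,1.0000)
o1: d²=37 ≤ ρ²=47; F_rep = 38·(1,6)/37² = (0.0278,0.1665)
o2: d²=245 > ρ²=47 → inactive
F = F_att + ΣF_rep = (-2.9722,1.1665)
Δp = p'−p = (-0.1486,0.0583); α = Δx/Fx = (-4069/27380) / (-4069/1369) = 1/20
check: Δy/Fy = (1597/27380) / (1597/1369) = 1/20 ✓

α = 1/20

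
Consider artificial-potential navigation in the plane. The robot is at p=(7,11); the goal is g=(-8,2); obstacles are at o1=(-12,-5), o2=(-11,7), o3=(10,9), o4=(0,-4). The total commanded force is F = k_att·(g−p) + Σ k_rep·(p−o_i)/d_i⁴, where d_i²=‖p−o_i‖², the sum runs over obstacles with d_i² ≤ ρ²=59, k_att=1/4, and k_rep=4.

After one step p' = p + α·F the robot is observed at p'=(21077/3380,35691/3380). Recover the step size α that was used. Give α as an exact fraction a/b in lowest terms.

α = 1/5

F_att = 1/4·(g−p) = 1/4·(-15,-9) = (-3.7500,-2.2500)
o1: d²=617 > ρ²=59 → inactive
o2: d²=340 > ρ²=59 → inactive
o3: d²=13 ≤ ρ²=59; F_rep = 4·(-3,2)/13² = (-0.0710,0.0473)
o4: d²=274 > ρ²=59 → inactive
F = F_att + ΣF_rep = (-3.8210,-2.2027)
Δp = p'−p = (-0.7642,-0.4405); α = Δx/Fx = (-2583/3380) / (-2583/676) = 1/5
check: Δy/Fy = (-1489/3380) / (-1489/676) = 1/5 ✓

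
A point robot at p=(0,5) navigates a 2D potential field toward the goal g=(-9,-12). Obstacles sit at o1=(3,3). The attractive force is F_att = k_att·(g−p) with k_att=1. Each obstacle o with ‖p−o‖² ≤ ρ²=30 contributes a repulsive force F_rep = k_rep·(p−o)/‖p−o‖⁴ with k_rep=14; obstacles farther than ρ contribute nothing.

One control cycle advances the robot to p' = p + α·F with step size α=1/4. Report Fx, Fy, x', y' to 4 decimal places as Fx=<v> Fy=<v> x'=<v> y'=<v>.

F_att = 1·(g−p) = 1·(-9,-17) = (-9.0000,-17.0000)
o1: d²=13 ≤ ρ²=30; F_rep = 14·(-3,2)/13² = (-0.2485,0.1657)
F = F_att + ΣF_rep = (-9.2485,-16.8343)
p' = p + 1/4·F = (-2.3121,0.7914)

Fx=-9.2485 Fy=-16.8343 x'=-2.3121 y'=0.7914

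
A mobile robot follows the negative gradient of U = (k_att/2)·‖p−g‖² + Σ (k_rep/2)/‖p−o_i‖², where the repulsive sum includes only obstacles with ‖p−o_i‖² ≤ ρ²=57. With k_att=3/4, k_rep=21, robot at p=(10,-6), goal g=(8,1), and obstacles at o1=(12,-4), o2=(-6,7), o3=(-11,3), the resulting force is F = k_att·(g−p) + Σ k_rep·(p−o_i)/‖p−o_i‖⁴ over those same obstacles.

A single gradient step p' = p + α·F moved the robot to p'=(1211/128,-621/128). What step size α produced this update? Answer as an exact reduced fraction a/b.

α = 1/4

F_att = 3/4·(g−p) = 3/4·(-2,7) = (-1.5000,5.2500)
o1: d²=8 ≤ ρ²=57; F_rep = 21·(-2,-2)/8² = (-0.6562,-0.6562)
o2: d²=425 > ρ²=57 → inactive
o3: d²=522 > ρ²=57 → inactive
F = F_att + ΣF_rep = (-2.1562,4.5938)
Δp = p'−p = (-0.5391,1.1484); α = Δx/Fx = (-69/128) / (-69/32) = 1/4
check: Δy/Fy = (147/128) / (147/32) = 1/4 ✓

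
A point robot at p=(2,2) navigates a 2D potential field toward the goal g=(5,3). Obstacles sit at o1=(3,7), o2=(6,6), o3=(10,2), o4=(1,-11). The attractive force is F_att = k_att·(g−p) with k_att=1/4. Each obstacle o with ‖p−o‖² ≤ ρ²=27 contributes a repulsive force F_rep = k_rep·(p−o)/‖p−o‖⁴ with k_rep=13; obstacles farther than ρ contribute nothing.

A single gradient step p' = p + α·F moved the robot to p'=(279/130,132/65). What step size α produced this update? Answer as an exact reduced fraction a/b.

α = 1/5

F_att = 1/4·(g−p) = 1/4·(3,1) = (0.7500,0.2500)
o1: d²=26 ≤ ρ²=27; F_rep = 13·(-1,-5)/26² = (-0.0192,-0.0962)
o2: d²=32 > ρ²=27 → inactive
o3: d²=64 > ρ²=27 → inactive
o4: d²=170 > ρ²=27 → inactive
F = F_att + ΣF_rep = (0.7308,0.1538)
Δp = p'−p = (0.1462,0.0308); α = Δx/Fx = (19/130) / (19/26) = 1/5
check: Δy/Fy = (2/65) / (2/13) = 1/5 ✓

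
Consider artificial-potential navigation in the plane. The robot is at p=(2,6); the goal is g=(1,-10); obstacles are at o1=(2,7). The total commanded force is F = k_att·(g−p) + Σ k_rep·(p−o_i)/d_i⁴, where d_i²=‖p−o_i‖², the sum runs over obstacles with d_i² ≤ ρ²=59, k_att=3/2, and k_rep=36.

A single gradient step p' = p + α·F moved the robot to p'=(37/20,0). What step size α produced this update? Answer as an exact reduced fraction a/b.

α = 1/10

F_att = 3/2·(g−p) = 3/2·(-1,-16) = (-1.5000,-24.0000)
o1: d²=1 ≤ ρ²=59; F_rep = 36·(0,-1)/1² = (0.0000,-36.0000)
F = F_att + ΣF_rep = (-1.5000,-60.0000)
Δp = p'−p = (-0.1500,-6.0000); α = Δx/Fx = (-3/20) / (-3/2) = 1/10
check: Δy/Fy = (-6) / (-60) = 1/10 ✓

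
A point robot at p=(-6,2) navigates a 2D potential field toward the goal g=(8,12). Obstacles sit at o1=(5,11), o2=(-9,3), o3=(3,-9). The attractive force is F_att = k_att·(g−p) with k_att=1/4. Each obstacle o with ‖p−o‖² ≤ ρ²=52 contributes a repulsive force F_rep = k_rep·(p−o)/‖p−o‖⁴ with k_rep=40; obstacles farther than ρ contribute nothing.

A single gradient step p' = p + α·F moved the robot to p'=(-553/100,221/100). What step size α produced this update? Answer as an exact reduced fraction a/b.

α = 1/10

F_att = 1/4·(g−p) = 1/4·(14,10) = (3.5000,2.5000)
o1: d²=202 > ρ²=52 → inactive
o2: d²=10 ≤ ρ²=52; F_rep = 40·(3,-1)/10² = (1.2000,-0.4000)
o3: d²=202 > ρ²=52 → inactive
F = F_att + ΣF_rep = (4.7000,2.1000)
Δp = p'−p = (0.4700,0.2100); α = Δx/Fx = (47/100) / (47/10) = 1/10
check: Δy/Fy = (21/100) / (21/10) = 1/10 ✓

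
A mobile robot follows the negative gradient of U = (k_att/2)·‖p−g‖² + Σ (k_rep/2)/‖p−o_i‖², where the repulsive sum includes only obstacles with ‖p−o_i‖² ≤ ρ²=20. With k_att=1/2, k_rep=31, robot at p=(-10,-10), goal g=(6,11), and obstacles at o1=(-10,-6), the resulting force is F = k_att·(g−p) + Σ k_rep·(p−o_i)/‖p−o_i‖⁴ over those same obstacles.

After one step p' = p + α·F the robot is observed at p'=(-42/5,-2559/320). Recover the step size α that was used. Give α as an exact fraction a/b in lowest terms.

α = 1/5

F_att = 1/2·(g−p) = 1/2·(16,21) = (8.0000,10.5000)
o1: d²=16 ≤ ρ²=20; F_rep = 31·(0,-4)/16² = (0.0000,-0.4844)
F = F_att + ΣF_rep = (8.0000,10.0156)
Δp = p'−p = (1.6000,2.0031); α = Δx/Fx = (8/5) / (8) = 1/5
check: Δy/Fy = (641/320) / (641/64) = 1/5 ✓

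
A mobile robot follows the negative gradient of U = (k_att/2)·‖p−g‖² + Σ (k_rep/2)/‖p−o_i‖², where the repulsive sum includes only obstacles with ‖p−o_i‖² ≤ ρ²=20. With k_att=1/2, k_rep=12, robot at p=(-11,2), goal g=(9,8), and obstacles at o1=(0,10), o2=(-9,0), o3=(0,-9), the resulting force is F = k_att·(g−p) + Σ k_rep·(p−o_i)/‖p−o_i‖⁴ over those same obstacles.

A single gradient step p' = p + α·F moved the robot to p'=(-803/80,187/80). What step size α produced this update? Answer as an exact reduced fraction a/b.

F_att = 1/2·(g−p) = 1/2·(20,6) = (10.0000,3.0000)
o1: d²=185 > ρ²=20 → inactive
o2: d²=8 ≤ ρ²=20; F_rep = 12·(-2,2)/8² = (-0.3750,0.3750)
o3: d²=242 > ρ²=20 → inactive
F = F_att + ΣF_rep = (9.6250,3.3750)
Δp = p'−p = (0.9625,0.3375); α = Δx/Fx = (77/80) / (77/8) = 1/10
check: Δy/Fy = (27/80) / (27/8) = 1/10 ✓

α = 1/10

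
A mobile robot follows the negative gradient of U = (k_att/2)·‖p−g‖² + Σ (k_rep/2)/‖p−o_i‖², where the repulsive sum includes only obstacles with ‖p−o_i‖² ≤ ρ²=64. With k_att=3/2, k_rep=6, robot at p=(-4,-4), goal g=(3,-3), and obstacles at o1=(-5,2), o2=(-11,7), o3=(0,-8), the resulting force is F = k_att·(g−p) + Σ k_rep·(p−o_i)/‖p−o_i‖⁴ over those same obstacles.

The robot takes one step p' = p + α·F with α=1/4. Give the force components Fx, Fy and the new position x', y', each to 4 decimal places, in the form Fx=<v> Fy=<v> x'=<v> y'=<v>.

F_att = 3/2·(g−p) = 3/2·(7,1) = (10.5000,1.5000)
o1: d²=37 ≤ ρ²=64; F_rep = 6·(1,-6)/37² = (0.0044,-0.0263)
o2: d²=170 > ρ²=64 → inactive
o3: d²=32 ≤ ρ²=64; F_rep = 6·(-4,4)/32² = (-0.0234,0.0234)
F = F_att + ΣF_rep = (10.4809,1.4971)
p' = p + 1/4·F = (-1.3798,-3.6257)

Fx=10.4809 Fy=1.4971 x'=-1.3798 y'=-3.6257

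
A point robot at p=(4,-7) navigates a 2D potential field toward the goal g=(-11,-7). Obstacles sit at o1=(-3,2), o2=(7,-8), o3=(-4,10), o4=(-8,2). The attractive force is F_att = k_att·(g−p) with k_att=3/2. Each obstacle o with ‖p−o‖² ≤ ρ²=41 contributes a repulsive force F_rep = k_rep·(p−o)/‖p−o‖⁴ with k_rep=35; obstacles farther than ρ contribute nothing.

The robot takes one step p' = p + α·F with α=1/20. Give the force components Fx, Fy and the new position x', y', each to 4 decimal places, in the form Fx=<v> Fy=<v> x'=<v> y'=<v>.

F_att = 3/2·(g−p) = 3/2·(-15,0) = (-22.5000,0.0000)
o1: d²=130 > ρ²=41 → inactive
o2: d²=10 ≤ ρ²=41; F_rep = 35·(-3,1)/10² = (-1.0500,0.3500)
o3: d²=353 > ρ²=41 → inactive
o4: d²=225 > ρ²=41 → inactive
F = F_att + ΣF_rep = (-23.5500,0.3500)
p' = p + 1/20·F = (2.8225,-6.9825)

Fx=-23.5500 Fy=0.3500 x'=2.8225 y'=-6.9825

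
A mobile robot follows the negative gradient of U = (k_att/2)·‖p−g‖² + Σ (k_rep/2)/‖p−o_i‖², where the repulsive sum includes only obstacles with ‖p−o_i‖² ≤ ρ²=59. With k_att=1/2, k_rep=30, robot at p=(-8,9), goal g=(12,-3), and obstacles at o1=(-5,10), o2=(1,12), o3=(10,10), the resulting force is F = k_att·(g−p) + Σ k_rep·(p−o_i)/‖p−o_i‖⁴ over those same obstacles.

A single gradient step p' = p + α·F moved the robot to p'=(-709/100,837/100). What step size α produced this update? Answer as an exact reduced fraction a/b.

F_att = 1/2·(g−p) = 1/2·(20,-12) = (10.0000,-6.0000)
o1: d²=10 ≤ ρ²=59; F_rep = 30·(-3,-1)/10² = (-0.9000,-0.3000)
o2: d²=90 > ρ²=59 → inactive
o3: d²=325 > ρ²=59 → inactive
F = F_att + ΣF_rep = (9.1000,-6.3000)
Δp = p'−p = (0.9100,-0.6300); α = Δx/Fx = (91/100) / (91/10) = 1/10
check: Δy/Fy = (-63/100) / (-63/10) = 1/10 ✓

α = 1/10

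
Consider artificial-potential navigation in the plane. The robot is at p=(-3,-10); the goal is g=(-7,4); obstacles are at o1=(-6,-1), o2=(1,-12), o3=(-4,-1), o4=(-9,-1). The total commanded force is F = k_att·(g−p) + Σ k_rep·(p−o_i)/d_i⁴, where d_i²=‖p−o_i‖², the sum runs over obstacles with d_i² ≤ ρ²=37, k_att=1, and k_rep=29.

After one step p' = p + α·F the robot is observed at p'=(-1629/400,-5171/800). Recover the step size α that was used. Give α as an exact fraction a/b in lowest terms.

F_att = 1·(g−p) = 1·(-4,14) = (-4.0000,14.0000)
o1: d²=90 > ρ²=37 → inactive
o2: d²=20 ≤ ρ²=37; F_rep = 29·(-4,2)/20² = (-0.2900,0.1450)
o3: d²=82 > ρ²=37 → inactive
o4: d²=117 > ρ²=37 → inactive
F = F_att + ΣF_rep = (-4.2900,14.1450)
Δp = p'−p = (-1.0725,3.5362); α = Δx/Fx = (-429/400) / (-429/100) = 1/4
check: Δy/Fy = (2829/800) / (2829/200) = 1/4 ✓

α = 1/4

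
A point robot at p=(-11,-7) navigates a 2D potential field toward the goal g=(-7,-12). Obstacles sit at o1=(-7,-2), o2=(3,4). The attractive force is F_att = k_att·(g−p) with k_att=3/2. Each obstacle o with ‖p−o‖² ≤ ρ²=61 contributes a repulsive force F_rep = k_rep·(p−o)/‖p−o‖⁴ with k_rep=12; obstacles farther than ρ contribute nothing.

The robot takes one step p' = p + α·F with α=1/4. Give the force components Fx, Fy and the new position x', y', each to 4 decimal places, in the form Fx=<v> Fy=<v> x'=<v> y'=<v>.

F_att = 3/2·(g−p) = 3/2·(4,-5) = (6.0000,-7.5000)
o1: d²=41 ≤ ρ²=61; F_rep = 12·(-4,-5)/41² = (-0.0286,-0.0357)
o2: d²=317 > ρ²=61 → inactive
F = F_att + ΣF_rep = (5.9714,-7.5357)
p' = p + 1/4·F = (-9.5071,-8.8839)

Fx=5.9714 Fy=-7.5357 x'=-9.5071 y'=-8.8839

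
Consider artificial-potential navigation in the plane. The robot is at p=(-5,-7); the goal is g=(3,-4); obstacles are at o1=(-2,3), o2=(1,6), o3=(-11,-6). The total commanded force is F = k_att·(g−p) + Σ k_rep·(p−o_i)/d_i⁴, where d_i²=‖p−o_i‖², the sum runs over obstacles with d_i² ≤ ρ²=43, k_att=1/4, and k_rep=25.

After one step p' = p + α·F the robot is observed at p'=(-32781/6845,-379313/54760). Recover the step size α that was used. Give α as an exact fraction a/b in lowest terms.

F_att = 1/4·(g−p) = 1/4·(8,3) = (2.0000,0.7500)
o1: d²=109 > ρ²=43 → inactive
o2: d²=205 > ρ²=43 → inactive
o3: d²=37 ≤ ρ²=43; F_rep = 25·(6,-1)/37² = (0.1096,-0.0183)
F = F_att + ΣF_rep = (2.1096,0.7317)
Δp = p'−p = (0.2110,0.0732); α = Δx/Fx = (1444/6845) / (2888/1369) = 1/10
check: Δy/Fy = (4007/54760) / (4007/5476) = 1/10 ✓

α = 1/10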